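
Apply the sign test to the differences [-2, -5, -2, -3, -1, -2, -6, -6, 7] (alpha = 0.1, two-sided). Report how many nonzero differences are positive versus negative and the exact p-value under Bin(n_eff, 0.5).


Step 1: Discard zero differences. Original n = 9; n_eff = number of nonzero differences = 9.
Nonzero differences (with sign): -2, -5, -2, -3, -1, -2, -6, -6, +7
Step 2: Count signs: positive = 1, negative = 8.
Step 3: Under H0: P(positive) = 0.5, so the number of positives S ~ Bin(9, 0.5).
Step 4: Two-sided exact p-value = sum of Bin(9,0.5) probabilities at or below the observed probability = 0.039062.
Step 5: alpha = 0.1. reject H0.

n_eff = 9, pos = 1, neg = 8, p = 0.039062, reject H0.


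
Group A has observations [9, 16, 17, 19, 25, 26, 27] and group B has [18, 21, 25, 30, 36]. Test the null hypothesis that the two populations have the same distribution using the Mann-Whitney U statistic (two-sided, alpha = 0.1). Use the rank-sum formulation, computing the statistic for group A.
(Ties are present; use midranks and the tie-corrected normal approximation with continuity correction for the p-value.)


Step 1: Combine and sort all 12 observations; assign midranks.
sorted (value, group): (9,X), (16,X), (17,X), (18,Y), (19,X), (21,Y), (25,X), (25,Y), (26,X), (27,X), (30,Y), (36,Y)
ranks: 9->1, 16->2, 17->3, 18->4, 19->5, 21->6, 25->7.5, 25->7.5, 26->9, 27->10, 30->11, 36->12
Step 2: Rank sum for X: R1 = 1 + 2 + 3 + 5 + 7.5 + 9 + 10 = 37.5.
Step 3: U_X = R1 - n1(n1+1)/2 = 37.5 - 7*8/2 = 37.5 - 28 = 9.5.
       U_Y = n1*n2 - U_X = 35 - 9.5 = 25.5.
Step 4: Ties are present, so use the tie-corrected normal approximation (with continuity correction) for the p-value.
Step 5: p-value = 0.222415; compare to alpha = 0.1. fail to reject H0.

U_X = 9.5, p = 0.222415, fail to reject H0 at alpha = 0.1.


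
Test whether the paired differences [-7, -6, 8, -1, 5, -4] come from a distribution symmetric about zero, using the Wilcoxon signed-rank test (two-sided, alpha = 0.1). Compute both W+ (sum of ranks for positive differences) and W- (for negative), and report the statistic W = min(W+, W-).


Step 1: Drop any zero differences (none here) and take |d_i|.
|d| = [7, 6, 8, 1, 5, 4]
Step 2: Midrank |d_i| (ties get averaged ranks).
ranks: |7|->5, |6|->4, |8|->6, |1|->1, |5|->3, |4|->2
Step 3: Attach original signs; sum ranks with positive sign and with negative sign.
W+ = 6 + 3 = 9
W- = 5 + 4 + 1 + 2 = 12
(Check: W+ + W- = 21 should equal n(n+1)/2 = 21.)
Step 4: Test statistic W = min(W+, W-) = 9.
Step 5: No ties, so the exact null distribution over the 2^6 = 64 sign assignments gives the two-sided p-value = 0.843750.
Step 6: alpha = 0.1. fail to reject H0.

W+ = 9, W- = 12, W = min = 9, p = 0.843750, fail to reject H0.


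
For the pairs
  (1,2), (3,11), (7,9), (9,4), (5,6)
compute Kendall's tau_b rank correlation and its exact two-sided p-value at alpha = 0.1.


Step 1: Enumerate the 10 unordered pairs (i,j) with i<j and classify each by sign(x_j-x_i) * sign(y_j-y_i).
  (1,2):dx=+2,dy=+9->C; (1,3):dx=+6,dy=+7->C; (1,4):dx=+8,dy=+2->C; (1,5):dx=+4,dy=+4->C
  (2,3):dx=+4,dy=-2->D; (2,4):dx=+6,dy=-7->D; (2,5):dx=+2,dy=-5->D; (3,4):dx=+2,dy=-5->D
  (3,5):dx=-2,dy=-3->C; (4,5):dx=-4,dy=+2->D
Step 2: C = 5, D = 5, total pairs = 10.
Step 3: tau = (C - D)/(n(n-1)/2) = (5 - 5)/10 = 0.000000.
Step 4: Exact two-sided p-value (enumerate n! = 120 permutations of y under H0): p = 1.000000.
Step 5: alpha = 0.1. fail to reject H0.

tau_b = 0.0000 (C=5, D=5), p = 1.000000, fail to reject H0.


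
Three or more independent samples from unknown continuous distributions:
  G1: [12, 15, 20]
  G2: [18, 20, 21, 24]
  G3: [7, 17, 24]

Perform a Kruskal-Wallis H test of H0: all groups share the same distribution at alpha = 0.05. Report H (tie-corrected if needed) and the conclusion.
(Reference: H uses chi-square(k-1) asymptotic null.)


Step 1: Combine all N = 10 observations and assign midranks.
sorted (value, group, rank): (7,G3,1), (12,G1,2), (15,G1,3), (17,G3,4), (18,G2,5), (20,G1,6.5), (20,G2,6.5), (21,G2,8), (24,G2,9.5), (24,G3,9.5)
Step 2: Sum ranks within each group.
R_1 = 11.5 (n_1 = 3)
R_2 = 29 (n_2 = 4)
R_3 = 14.5 (n_3 = 3)
Step 3: H = 12/(N(N+1)) * sum(R_i^2/n_i) - 3(N+1)
     = 12/(10*11) * (11.5^2/3 + 29^2/4 + 14.5^2/3) - 3*11
     = 0.109091 * 324.417 - 33
     = 2.390909.
Step 4: Ties present; correction factor C = 1 - 12/(10^3 - 10) = 0.987879. Corrected H = 2.390909 / 0.987879 = 2.420245.
Step 5: Under H0, H ~ chi^2(2); p-value = 0.298161.
Step 6: alpha = 0.05. fail to reject H0.

H = 2.4202, df = 2, p = 0.298161, fail to reject H0.


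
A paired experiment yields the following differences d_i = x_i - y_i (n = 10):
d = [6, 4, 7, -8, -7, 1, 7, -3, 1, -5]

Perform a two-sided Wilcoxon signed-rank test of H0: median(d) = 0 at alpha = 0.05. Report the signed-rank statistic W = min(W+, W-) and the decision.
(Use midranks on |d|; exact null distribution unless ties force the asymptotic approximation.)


Step 1: Drop any zero differences (none here) and take |d_i|.
|d| = [6, 4, 7, 8, 7, 1, 7, 3, 1, 5]
Step 2: Midrank |d_i| (ties get averaged ranks).
ranks: |6|->6, |4|->4, |7|->8, |8|->10, |7|->8, |1|->1.5, |7|->8, |3|->3, |1|->1.5, |5|->5
Step 3: Attach original signs; sum ranks with positive sign and with negative sign.
W+ = 6 + 4 + 8 + 1.5 + 8 + 1.5 = 29
W- = 10 + 8 + 3 + 5 = 26
(Check: W+ + W- = 55 should equal n(n+1)/2 = 55.)
Step 4: Test statistic W = min(W+, W-) = 26.
Step 5: Ties in |d|, so use the tie-corrected normal approximation.
        E[W] = n(n+1)/4 = 10*11/4 = 27.5.
        Tie groups: |d|=1 (t=2), |d|=7 (t=3); sum(t^3 - t) = 30.
        Var[W] = n(n+1)(2n+1)/24 - sum(t^3-t)/48 = 2310/24 - 30/48 = 95.625.
        z = (W - E[W]) / sqrt(Var[W]) = (26 - 27.5) / 9.7788 = -0.1534.
        Two-sided p = 2*Phi(z) = 0.878088.
Step 6: alpha = 0.05. fail to reject H0.

W+ = 29, W- = 26, W = min = 26, p = 0.878088, fail to reject H0.


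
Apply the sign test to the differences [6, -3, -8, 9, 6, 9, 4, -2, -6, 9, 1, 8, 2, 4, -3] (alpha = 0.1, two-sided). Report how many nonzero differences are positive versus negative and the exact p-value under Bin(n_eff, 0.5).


Step 1: Discard zero differences. Original n = 15; n_eff = number of nonzero differences = 15.
Nonzero differences (with sign): +6, -3, -8, +9, +6, +9, +4, -2, -6, +9, +1, +8, +2, +4, -3
Step 2: Count signs: positive = 10, negative = 5.
Step 3: Under H0: P(positive) = 0.5, so the number of positives S ~ Bin(15, 0.5).
Step 4: Two-sided exact p-value = sum of Bin(15,0.5) probabilities at or below the observed probability = 0.301758.
Step 5: alpha = 0.1. fail to reject H0.

n_eff = 15, pos = 10, neg = 5, p = 0.301758, fail to reject H0.


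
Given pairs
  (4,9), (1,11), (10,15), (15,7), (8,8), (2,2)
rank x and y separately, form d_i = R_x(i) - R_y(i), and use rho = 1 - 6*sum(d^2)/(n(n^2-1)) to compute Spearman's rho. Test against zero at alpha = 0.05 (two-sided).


Step 1: Rank x and y separately (midranks; no ties here).
rank(x): 4->3, 1->1, 10->5, 15->6, 8->4, 2->2
rank(y): 9->4, 11->5, 15->6, 7->2, 8->3, 2->1
Step 2: d_i = R_x(i) - R_y(i); compute d_i^2.
  (3-4)^2=1, (1-5)^2=16, (5-6)^2=1, (6-2)^2=16, (4-3)^2=1, (2-1)^2=1
sum(d^2) = 36.
Step 3: rho = 1 - 6*36 / (6*(6^2 - 1)) = 1 - 216/210 = -0.028571.
Step 4: Under H0, t = rho * sqrt((n-2)/(1-rho^2)) = -0.0572 ~ t(4).
Step 5: Two-sided p-value from the t-distribution with 4 df = 0.957155.
Step 6: alpha = 0.05. fail to reject H0.

rho = -0.0286, p = 0.957155, fail to reject H0 at alpha = 0.05.


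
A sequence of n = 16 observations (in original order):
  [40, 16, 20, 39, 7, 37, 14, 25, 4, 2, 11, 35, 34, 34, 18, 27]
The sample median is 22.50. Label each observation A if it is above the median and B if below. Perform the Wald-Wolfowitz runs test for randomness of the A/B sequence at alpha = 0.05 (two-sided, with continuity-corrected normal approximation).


Step 1: Compute median = 22.50; label A = above, B = below.
Labels in order: ABBABABABBBAAABA  (n_A = 8, n_B = 8)
Step 2: Count runs R = 11.
Step 3: Under H0 (random ordering), E[R] = 2*n_A*n_B/(n_A+n_B) + 1 = 2*8*8/16 + 1 = 9.0000.
        Var[R] = 2*n_A*n_B*(2*n_A*n_B - n_A - n_B) / ((n_A+n_B)^2 * (n_A+n_B-1)) = 14336/3840 = 3.7333.
        SD[R] = 1.9322.
Step 4: Continuity-corrected z = (R - 0.5 - E[R]) / SD[R] = (11 - 0.5 - 9.0000) / 1.9322 = 0.7763.
Step 5: Two-sided p-value via normal approximation = 2*(1 - Phi(|z|)) = 0.437558.
Step 6: alpha = 0.05. fail to reject H0.

R = 11, z = 0.7763, p = 0.437558, fail to reject H0.


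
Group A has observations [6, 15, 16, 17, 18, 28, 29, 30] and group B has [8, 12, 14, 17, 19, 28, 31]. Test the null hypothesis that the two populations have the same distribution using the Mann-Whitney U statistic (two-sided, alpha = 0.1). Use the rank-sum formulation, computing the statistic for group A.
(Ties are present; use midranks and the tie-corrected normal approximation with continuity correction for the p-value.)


Step 1: Combine and sort all 15 observations; assign midranks.
sorted (value, group): (6,X), (8,Y), (12,Y), (14,Y), (15,X), (16,X), (17,X), (17,Y), (18,X), (19,Y), (28,X), (28,Y), (29,X), (30,X), (31,Y)
ranks: 6->1, 8->2, 12->3, 14->4, 15->5, 16->6, 17->7.5, 17->7.5, 18->9, 19->10, 28->11.5, 28->11.5, 29->13, 30->14, 31->15
Step 2: Rank sum for X: R1 = 1 + 5 + 6 + 7.5 + 9 + 11.5 + 13 + 14 = 67.
Step 3: U_X = R1 - n1(n1+1)/2 = 67 - 8*9/2 = 67 - 36 = 31.
       U_Y = n1*n2 - U_X = 56 - 31 = 25.
Step 4: Ties are present, so use the tie-corrected normal approximation (with continuity correction) for the p-value.
Step 5: p-value = 0.771941; compare to alpha = 0.1. fail to reject H0.

U_X = 31, p = 0.771941, fail to reject H0 at alpha = 0.1.


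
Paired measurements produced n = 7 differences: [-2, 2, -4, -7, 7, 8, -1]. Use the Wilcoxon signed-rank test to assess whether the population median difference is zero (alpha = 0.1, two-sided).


Step 1: Drop any zero differences (none here) and take |d_i|.
|d| = [2, 2, 4, 7, 7, 8, 1]
Step 2: Midrank |d_i| (ties get averaged ranks).
ranks: |2|->2.5, |2|->2.5, |4|->4, |7|->5.5, |7|->5.5, |8|->7, |1|->1
Step 3: Attach original signs; sum ranks with positive sign and with negative sign.
W+ = 2.5 + 5.5 + 7 = 15
W- = 2.5 + 4 + 5.5 + 1 = 13
(Check: W+ + W- = 28 should equal n(n+1)/2 = 28.)
Step 4: Test statistic W = min(W+, W-) = 13.
Step 5: Ties in |d|, so use the tie-corrected normal approximation.
        E[W] = n(n+1)/4 = 7*8/4 = 14.
        Tie groups: |d|=2 (t=2), |d|=7 (t=2); sum(t^3 - t) = 12.
        Var[W] = n(n+1)(2n+1)/24 - sum(t^3-t)/48 = 840/24 - 12/48 = 34.75.
        z = (W - E[W]) / sqrt(Var[W]) = (13 - 14) / 5.8949 = -0.1696.
        Two-sided p = 2*Phi(z) = 0.865295.
Step 6: alpha = 0.1. fail to reject H0.

W+ = 15, W- = 13, W = min = 13, p = 0.865295, fail to reject H0.


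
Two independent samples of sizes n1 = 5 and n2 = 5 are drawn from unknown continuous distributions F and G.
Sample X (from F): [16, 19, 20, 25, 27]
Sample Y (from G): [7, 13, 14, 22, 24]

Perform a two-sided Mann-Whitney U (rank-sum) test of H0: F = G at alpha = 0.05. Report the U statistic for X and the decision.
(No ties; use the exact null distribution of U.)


Step 1: Combine and sort all 10 observations; assign midranks.
sorted (value, group): (7,Y), (13,Y), (14,Y), (16,X), (19,X), (20,X), (22,Y), (24,Y), (25,X), (27,X)
ranks: 7->1, 13->2, 14->3, 16->4, 19->5, 20->6, 22->7, 24->8, 25->9, 27->10
Step 2: Rank sum for X: R1 = 4 + 5 + 6 + 9 + 10 = 34.
Step 3: U_X = R1 - n1(n1+1)/2 = 34 - 5*6/2 = 34 - 15 = 19.
       U_Y = n1*n2 - U_X = 25 - 19 = 6.
Step 4: No ties, so the exact null distribution of U (based on enumerating the C(10,5) = 252 equally likely rank assignments) gives the two-sided p-value.
Step 5: p-value = 0.222222; compare to alpha = 0.05. fail to reject H0.

U_X = 19, p = 0.222222, fail to reject H0 at alpha = 0.05.


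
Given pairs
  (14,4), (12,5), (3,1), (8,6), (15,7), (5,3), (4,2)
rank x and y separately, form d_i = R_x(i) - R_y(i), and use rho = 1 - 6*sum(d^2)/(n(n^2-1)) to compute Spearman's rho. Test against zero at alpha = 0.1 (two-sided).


Step 1: Rank x and y separately (midranks; no ties here).
rank(x): 14->6, 12->5, 3->1, 8->4, 15->7, 5->3, 4->2
rank(y): 4->4, 5->5, 1->1, 6->6, 7->7, 3->3, 2->2
Step 2: d_i = R_x(i) - R_y(i); compute d_i^2.
  (6-4)^2=4, (5-5)^2=0, (1-1)^2=0, (4-6)^2=4, (7-7)^2=0, (3-3)^2=0, (2-2)^2=0
sum(d^2) = 8.
Step 3: rho = 1 - 6*8 / (7*(7^2 - 1)) = 1 - 48/336 = 0.857143.
Step 4: Under H0, t = rho * sqrt((n-2)/(1-rho^2)) = 3.7210 ~ t(5).
Step 5: Two-sided p-value from the t-distribution with 5 df = 0.013697.
Step 6: alpha = 0.1. reject H0.

rho = 0.8571, p = 0.013697, reject H0 at alpha = 0.1.


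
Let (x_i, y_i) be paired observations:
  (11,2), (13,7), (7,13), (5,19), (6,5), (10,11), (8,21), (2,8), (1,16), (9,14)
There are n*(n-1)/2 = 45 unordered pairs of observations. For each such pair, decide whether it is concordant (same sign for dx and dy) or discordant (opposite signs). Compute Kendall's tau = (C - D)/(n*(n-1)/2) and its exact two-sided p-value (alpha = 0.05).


Step 1: Enumerate the 45 unordered pairs (i,j) with i<j and classify each by sign(x_j-x_i) * sign(y_j-y_i).
  (1,2):dx=+2,dy=+5->C; (1,3):dx=-4,dy=+11->D; (1,4):dx=-6,dy=+17->D; (1,5):dx=-5,dy=+3->D
  (1,6):dx=-1,dy=+9->D; (1,7):dx=-3,dy=+19->D; (1,8):dx=-9,dy=+6->D; (1,9):dx=-10,dy=+14->D
  (1,10):dx=-2,dy=+12->D; (2,3):dx=-6,dy=+6->D; (2,4):dx=-8,dy=+12->D; (2,5):dx=-7,dy=-2->C
  (2,6):dx=-3,dy=+4->D; (2,7):dx=-5,dy=+14->D; (2,8):dx=-11,dy=+1->D; (2,9):dx=-12,dy=+9->D
  (2,10):dx=-4,dy=+7->D; (3,4):dx=-2,dy=+6->D; (3,5):dx=-1,dy=-8->C; (3,6):dx=+3,dy=-2->D
  (3,7):dx=+1,dy=+8->C; (3,8):dx=-5,dy=-5->C; (3,9):dx=-6,dy=+3->D; (3,10):dx=+2,dy=+1->C
  (4,5):dx=+1,dy=-14->D; (4,6):dx=+5,dy=-8->D; (4,7):dx=+3,dy=+2->C; (4,8):dx=-3,dy=-11->C
  (4,9):dx=-4,dy=-3->C; (4,10):dx=+4,dy=-5->D; (5,6):dx=+4,dy=+6->C; (5,7):dx=+2,dy=+16->C
  (5,8):dx=-4,dy=+3->D; (5,9):dx=-5,dy=+11->D; (5,10):dx=+3,dy=+9->C; (6,7):dx=-2,dy=+10->D
  (6,8):dx=-8,dy=-3->C; (6,9):dx=-9,dy=+5->D; (6,10):dx=-1,dy=+3->D; (7,8):dx=-6,dy=-13->C
  (7,9):dx=-7,dy=-5->C; (7,10):dx=+1,dy=-7->D; (8,9):dx=-1,dy=+8->D; (8,10):dx=+7,dy=+6->C
  (9,10):dx=+8,dy=-2->D
Step 2: C = 16, D = 29, total pairs = 45.
Step 3: tau = (C - D)/(n(n-1)/2) = (16 - 29)/45 = -0.288889.
Step 4: Exact two-sided p-value (enumerate n! = 3628800 permutations of y under H0): p = 0.291248.
Step 5: alpha = 0.05. fail to reject H0.

tau_b = -0.2889 (C=16, D=29), p = 0.291248, fail to reject H0.


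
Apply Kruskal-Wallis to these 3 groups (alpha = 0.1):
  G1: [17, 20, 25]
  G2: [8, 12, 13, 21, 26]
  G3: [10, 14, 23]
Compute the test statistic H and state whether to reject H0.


Step 1: Combine all N = 11 observations and assign midranks.
sorted (value, group, rank): (8,G2,1), (10,G3,2), (12,G2,3), (13,G2,4), (14,G3,5), (17,G1,6), (20,G1,7), (21,G2,8), (23,G3,9), (25,G1,10), (26,G2,11)
Step 2: Sum ranks within each group.
R_1 = 23 (n_1 = 3)
R_2 = 27 (n_2 = 5)
R_3 = 16 (n_3 = 3)
Step 3: H = 12/(N(N+1)) * sum(R_i^2/n_i) - 3(N+1)
     = 12/(11*12) * (23^2/3 + 27^2/5 + 16^2/3) - 3*12
     = 0.090909 * 407.467 - 36
     = 1.042424.
Step 4: No ties, so H is used without correction.
Step 5: Under H0, H ~ chi^2(2); p-value = 0.593800.
Step 6: alpha = 0.1. fail to reject H0.

H = 1.0424, df = 2, p = 0.593800, fail to reject H0.


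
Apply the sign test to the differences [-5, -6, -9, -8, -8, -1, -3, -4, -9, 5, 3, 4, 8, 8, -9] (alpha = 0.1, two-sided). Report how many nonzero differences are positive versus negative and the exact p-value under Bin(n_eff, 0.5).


Step 1: Discard zero differences. Original n = 15; n_eff = number of nonzero differences = 15.
Nonzero differences (with sign): -5, -6, -9, -8, -8, -1, -3, -4, -9, +5, +3, +4, +8, +8, -9
Step 2: Count signs: positive = 5, negative = 10.
Step 3: Under H0: P(positive) = 0.5, so the number of positives S ~ Bin(15, 0.5).
Step 4: Two-sided exact p-value = sum of Bin(15,0.5) probabilities at or below the observed probability = 0.301758.
Step 5: alpha = 0.1. fail to reject H0.

n_eff = 15, pos = 5, neg = 10, p = 0.301758, fail to reject H0.


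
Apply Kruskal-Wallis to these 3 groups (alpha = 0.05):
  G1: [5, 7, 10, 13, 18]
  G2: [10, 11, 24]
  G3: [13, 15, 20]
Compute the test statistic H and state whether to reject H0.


Step 1: Combine all N = 11 observations and assign midranks.
sorted (value, group, rank): (5,G1,1), (7,G1,2), (10,G1,3.5), (10,G2,3.5), (11,G2,5), (13,G1,6.5), (13,G3,6.5), (15,G3,8), (18,G1,9), (20,G3,10), (24,G2,11)
Step 2: Sum ranks within each group.
R_1 = 22 (n_1 = 5)
R_2 = 19.5 (n_2 = 3)
R_3 = 24.5 (n_3 = 3)
Step 3: H = 12/(N(N+1)) * sum(R_i^2/n_i) - 3(N+1)
     = 12/(11*12) * (22^2/5 + 19.5^2/3 + 24.5^2/3) - 3*12
     = 0.090909 * 423.633 - 36
     = 2.512121.
Step 4: Ties present; correction factor C = 1 - 12/(11^3 - 11) = 0.990909. Corrected H = 2.512121 / 0.990909 = 2.535168.
Step 5: Under H0, H ~ chi^2(2); p-value = 0.281511.
Step 6: alpha = 0.05. fail to reject H0.

H = 2.5352, df = 2, p = 0.281511, fail to reject H0.


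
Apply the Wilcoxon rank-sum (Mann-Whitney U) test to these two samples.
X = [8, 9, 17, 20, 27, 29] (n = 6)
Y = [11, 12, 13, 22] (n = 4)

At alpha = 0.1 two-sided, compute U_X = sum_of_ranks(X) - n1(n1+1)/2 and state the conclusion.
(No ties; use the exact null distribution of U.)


Step 1: Combine and sort all 10 observations; assign midranks.
sorted (value, group): (8,X), (9,X), (11,Y), (12,Y), (13,Y), (17,X), (20,X), (22,Y), (27,X), (29,X)
ranks: 8->1, 9->2, 11->3, 12->4, 13->5, 17->6, 20->7, 22->8, 27->9, 29->10
Step 2: Rank sum for X: R1 = 1 + 2 + 6 + 7 + 9 + 10 = 35.
Step 3: U_X = R1 - n1(n1+1)/2 = 35 - 6*7/2 = 35 - 21 = 14.
       U_Y = n1*n2 - U_X = 24 - 14 = 10.
Step 4: No ties, so the exact null distribution of U (based on enumerating the C(10,6) = 210 equally likely rank assignments) gives the two-sided p-value.
Step 5: p-value = 0.761905; compare to alpha = 0.1. fail to reject H0.

U_X = 14, p = 0.761905, fail to reject H0 at alpha = 0.1.


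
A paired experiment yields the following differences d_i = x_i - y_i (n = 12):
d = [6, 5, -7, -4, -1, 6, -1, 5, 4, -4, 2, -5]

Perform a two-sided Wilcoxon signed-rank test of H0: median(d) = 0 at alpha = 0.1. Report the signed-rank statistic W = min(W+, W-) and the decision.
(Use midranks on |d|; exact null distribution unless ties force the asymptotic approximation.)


Step 1: Drop any zero differences (none here) and take |d_i|.
|d| = [6, 5, 7, 4, 1, 6, 1, 5, 4, 4, 2, 5]
Step 2: Midrank |d_i| (ties get averaged ranks).
ranks: |6|->10.5, |5|->8, |7|->12, |4|->5, |1|->1.5, |6|->10.5, |1|->1.5, |5|->8, |4|->5, |4|->5, |2|->3, |5|->8
Step 3: Attach original signs; sum ranks with positive sign and with negative sign.
W+ = 10.5 + 8 + 10.5 + 8 + 5 + 3 = 45
W- = 12 + 5 + 1.5 + 1.5 + 5 + 8 = 33
(Check: W+ + W- = 78 should equal n(n+1)/2 = 78.)
Step 4: Test statistic W = min(W+, W-) = 33.
Step 5: Ties in |d|, so use the tie-corrected normal approximation.
        E[W] = n(n+1)/4 = 12*13/4 = 39.
        Tie groups: |d|=1 (t=2), |d|=4 (t=3), |d|=5 (t=3), |d|=6 (t=2); sum(t^3 - t) = 60.
        Var[W] = n(n+1)(2n+1)/24 - sum(t^3-t)/48 = 3900/24 - 60/48 = 161.25.
        z = (W - E[W]) / sqrt(Var[W]) = (33 - 39) / 12.6984 = -0.4725.
        Two-sided p = 2*Phi(z) = 0.636570.
Step 6: alpha = 0.1. fail to reject H0.

W+ = 45, W- = 33, W = min = 33, p = 0.636570, fail to reject H0.


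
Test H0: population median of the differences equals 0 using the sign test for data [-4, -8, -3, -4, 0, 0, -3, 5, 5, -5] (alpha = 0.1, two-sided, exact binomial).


Step 1: Discard zero differences. Original n = 10; n_eff = number of nonzero differences = 8.
Nonzero differences (with sign): -4, -8, -3, -4, -3, +5, +5, -5
Step 2: Count signs: positive = 2, negative = 6.
Step 3: Under H0: P(positive) = 0.5, so the number of positives S ~ Bin(8, 0.5).
Step 4: Two-sided exact p-value = sum of Bin(8,0.5) probabilities at or below the observed probability = 0.289062.
Step 5: alpha = 0.1. fail to reject H0.

n_eff = 8, pos = 2, neg = 6, p = 0.289062, fail to reject H0.


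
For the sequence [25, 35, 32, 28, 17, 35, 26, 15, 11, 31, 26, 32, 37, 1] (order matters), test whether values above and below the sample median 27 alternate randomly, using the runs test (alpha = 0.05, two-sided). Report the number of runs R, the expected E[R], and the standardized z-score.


Step 1: Compute median = 27; label A = above, B = below.
Labels in order: BAAABABBBABAAB  (n_A = 7, n_B = 7)
Step 2: Count runs R = 9.
Step 3: Under H0 (random ordering), E[R] = 2*n_A*n_B/(n_A+n_B) + 1 = 2*7*7/14 + 1 = 8.0000.
        Var[R] = 2*n_A*n_B*(2*n_A*n_B - n_A - n_B) / ((n_A+n_B)^2 * (n_A+n_B-1)) = 8232/2548 = 3.2308.
        SD[R] = 1.7974.
Step 4: Continuity-corrected z = (R - 0.5 - E[R]) / SD[R] = (9 - 0.5 - 8.0000) / 1.7974 = 0.2782.
Step 5: Two-sided p-value via normal approximation = 2*(1 - Phi(|z|)) = 0.780879.
Step 6: alpha = 0.05. fail to reject H0.

R = 9, z = 0.2782, p = 0.780879, fail to reject H0.


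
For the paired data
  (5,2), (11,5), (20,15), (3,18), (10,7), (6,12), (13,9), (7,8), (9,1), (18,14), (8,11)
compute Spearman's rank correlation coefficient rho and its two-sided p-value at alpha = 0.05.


Step 1: Rank x and y separately (midranks; no ties here).
rank(x): 5->2, 11->8, 20->11, 3->1, 10->7, 6->3, 13->9, 7->4, 9->6, 18->10, 8->5
rank(y): 2->2, 5->3, 15->10, 18->11, 7->4, 12->8, 9->6, 8->5, 1->1, 14->9, 11->7
Step 2: d_i = R_x(i) - R_y(i); compute d_i^2.
  (2-2)^2=0, (8-3)^2=25, (11-10)^2=1, (1-11)^2=100, (7-4)^2=9, (3-8)^2=25, (9-6)^2=9, (4-5)^2=1, (6-1)^2=25, (10-9)^2=1, (5-7)^2=4
sum(d^2) = 200.
Step 3: rho = 1 - 6*200 / (11*(11^2 - 1)) = 1 - 1200/1320 = 0.090909.
Step 4: Under H0, t = rho * sqrt((n-2)/(1-rho^2)) = 0.2739 ~ t(9).
Step 5: Two-sided p-value from the t-distribution with 9 df = 0.790373.
Step 6: alpha = 0.05. fail to reject H0.

rho = 0.0909, p = 0.790373, fail to reject H0 at alpha = 0.05.


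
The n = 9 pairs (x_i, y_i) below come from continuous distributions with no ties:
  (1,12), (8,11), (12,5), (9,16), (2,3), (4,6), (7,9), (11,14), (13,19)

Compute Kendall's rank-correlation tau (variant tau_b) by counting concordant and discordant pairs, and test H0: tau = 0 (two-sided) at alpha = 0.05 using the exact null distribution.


Step 1: Enumerate the 36 unordered pairs (i,j) with i<j and classify each by sign(x_j-x_i) * sign(y_j-y_i).
  (1,2):dx=+7,dy=-1->D; (1,3):dx=+11,dy=-7->D; (1,4):dx=+8,dy=+4->C; (1,5):dx=+1,dy=-9->D
  (1,6):dx=+3,dy=-6->D; (1,7):dx=+6,dy=-3->D; (1,8):dx=+10,dy=+2->C; (1,9):dx=+12,dy=+7->C
  (2,3):dx=+4,dy=-6->D; (2,4):dx=+1,dy=+5->C; (2,5):dx=-6,dy=-8->C; (2,6):dx=-4,dy=-5->C
  (2,7):dx=-1,dy=-2->C; (2,8):dx=+3,dy=+3->C; (2,9):dx=+5,dy=+8->C; (3,4):dx=-3,dy=+11->D
  (3,5):dx=-10,dy=-2->C; (3,6):dx=-8,dy=+1->D; (3,7):dx=-5,dy=+4->D; (3,8):dx=-1,dy=+9->D
  (3,9):dx=+1,dy=+14->C; (4,5):dx=-7,dy=-13->C; (4,6):dx=-5,dy=-10->C; (4,7):dx=-2,dy=-7->C
  (4,8):dx=+2,dy=-2->D; (4,9):dx=+4,dy=+3->C; (5,6):dx=+2,dy=+3->C; (5,7):dx=+5,dy=+6->C
  (5,8):dx=+9,dy=+11->C; (5,9):dx=+11,dy=+16->C; (6,7):dx=+3,dy=+3->C; (6,8):dx=+7,dy=+8->C
  (6,9):dx=+9,dy=+13->C; (7,8):dx=+4,dy=+5->C; (7,9):dx=+6,dy=+10->C; (8,9):dx=+2,dy=+5->C
Step 2: C = 25, D = 11, total pairs = 36.
Step 3: tau = (C - D)/(n(n-1)/2) = (25 - 11)/36 = 0.388889.
Step 4: Exact two-sided p-value (enumerate n! = 362880 permutations of y under H0): p = 0.180181.
Step 5: alpha = 0.05. fail to reject H0.

tau_b = 0.3889 (C=25, D=11), p = 0.180181, fail to reject H0.


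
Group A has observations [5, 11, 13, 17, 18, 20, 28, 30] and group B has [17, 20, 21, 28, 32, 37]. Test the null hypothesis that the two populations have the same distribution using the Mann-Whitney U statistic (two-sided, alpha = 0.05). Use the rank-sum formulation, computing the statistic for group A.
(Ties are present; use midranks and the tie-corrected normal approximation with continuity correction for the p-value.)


Step 1: Combine and sort all 14 observations; assign midranks.
sorted (value, group): (5,X), (11,X), (13,X), (17,X), (17,Y), (18,X), (20,X), (20,Y), (21,Y), (28,X), (28,Y), (30,X), (32,Y), (37,Y)
ranks: 5->1, 11->2, 13->3, 17->4.5, 17->4.5, 18->6, 20->7.5, 20->7.5, 21->9, 28->10.5, 28->10.5, 30->12, 32->13, 37->14
Step 2: Rank sum for X: R1 = 1 + 2 + 3 + 4.5 + 6 + 7.5 + 10.5 + 12 = 46.5.
Step 3: U_X = R1 - n1(n1+1)/2 = 46.5 - 8*9/2 = 46.5 - 36 = 10.5.
       U_Y = n1*n2 - U_X = 48 - 10.5 = 37.5.
Step 4: Ties are present, so use the tie-corrected normal approximation (with continuity correction) for the p-value.
Step 5: p-value = 0.092210; compare to alpha = 0.05. fail to reject H0.

U_X = 10.5, p = 0.092210, fail to reject H0 at alpha = 0.05.


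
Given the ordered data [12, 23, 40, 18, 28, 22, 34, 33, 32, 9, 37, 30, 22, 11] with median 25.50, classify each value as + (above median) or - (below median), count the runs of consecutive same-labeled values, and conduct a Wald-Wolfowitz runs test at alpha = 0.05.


Step 1: Compute median = 25.50; label A = above, B = below.
Labels in order: BBABABAAABAABB  (n_A = 7, n_B = 7)
Step 2: Count runs R = 9.
Step 3: Under H0 (random ordering), E[R] = 2*n_A*n_B/(n_A+n_B) + 1 = 2*7*7/14 + 1 = 8.0000.
        Var[R] = 2*n_A*n_B*(2*n_A*n_B - n_A - n_B) / ((n_A+n_B)^2 * (n_A+n_B-1)) = 8232/2548 = 3.2308.
        SD[R] = 1.7974.
Step 4: Continuity-corrected z = (R - 0.5 - E[R]) / SD[R] = (9 - 0.5 - 8.0000) / 1.7974 = 0.2782.
Step 5: Two-sided p-value via normal approximation = 2*(1 - Phi(|z|)) = 0.780879.
Step 6: alpha = 0.05. fail to reject H0.

R = 9, z = 0.2782, p = 0.780879, fail to reject H0.


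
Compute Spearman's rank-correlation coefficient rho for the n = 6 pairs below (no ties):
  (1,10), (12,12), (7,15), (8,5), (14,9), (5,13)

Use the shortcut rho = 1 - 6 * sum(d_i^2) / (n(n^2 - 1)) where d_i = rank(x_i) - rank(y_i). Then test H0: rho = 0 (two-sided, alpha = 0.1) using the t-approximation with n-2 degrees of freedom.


Step 1: Rank x and y separately (midranks; no ties here).
rank(x): 1->1, 12->5, 7->3, 8->4, 14->6, 5->2
rank(y): 10->3, 12->4, 15->6, 5->1, 9->2, 13->5
Step 2: d_i = R_x(i) - R_y(i); compute d_i^2.
  (1-3)^2=4, (5-4)^2=1, (3-6)^2=9, (4-1)^2=9, (6-2)^2=16, (2-5)^2=9
sum(d^2) = 48.
Step 3: rho = 1 - 6*48 / (6*(6^2 - 1)) = 1 - 288/210 = -0.371429.
Step 4: Under H0, t = rho * sqrt((n-2)/(1-rho^2)) = -0.8001 ~ t(4).
Step 5: Two-sided p-value from the t-distribution with 4 df = 0.468478.
Step 6: alpha = 0.1. fail to reject H0.

rho = -0.3714, p = 0.468478, fail to reject H0 at alpha = 0.1.


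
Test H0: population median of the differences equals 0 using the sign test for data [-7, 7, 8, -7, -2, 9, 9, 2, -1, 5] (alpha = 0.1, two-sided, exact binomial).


Step 1: Discard zero differences. Original n = 10; n_eff = number of nonzero differences = 10.
Nonzero differences (with sign): -7, +7, +8, -7, -2, +9, +9, +2, -1, +5
Step 2: Count signs: positive = 6, negative = 4.
Step 3: Under H0: P(positive) = 0.5, so the number of positives S ~ Bin(10, 0.5).
Step 4: Two-sided exact p-value = sum of Bin(10,0.5) probabilities at or below the observed probability = 0.753906.
Step 5: alpha = 0.1. fail to reject H0.

n_eff = 10, pos = 6, neg = 4, p = 0.753906, fail to reject H0.


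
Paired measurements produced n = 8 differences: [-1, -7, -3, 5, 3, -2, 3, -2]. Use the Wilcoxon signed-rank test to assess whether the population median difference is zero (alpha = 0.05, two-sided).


Step 1: Drop any zero differences (none here) and take |d_i|.
|d| = [1, 7, 3, 5, 3, 2, 3, 2]
Step 2: Midrank |d_i| (ties get averaged ranks).
ranks: |1|->1, |7|->8, |3|->5, |5|->7, |3|->5, |2|->2.5, |3|->5, |2|->2.5
Step 3: Attach original signs; sum ranks with positive sign and with negative sign.
W+ = 7 + 5 + 5 = 17
W- = 1 + 8 + 5 + 2.5 + 2.5 = 19
(Check: W+ + W- = 36 should equal n(n+1)/2 = 36.)
Step 4: Test statistic W = min(W+, W-) = 17.
Step 5: Ties in |d|, so use the tie-corrected normal approximation.
        E[W] = n(n+1)/4 = 8*9/4 = 18.
        Tie groups: |d|=2 (t=2), |d|=3 (t=3); sum(t^3 - t) = 30.
        Var[W] = n(n+1)(2n+1)/24 - sum(t^3-t)/48 = 1224/24 - 30/48 = 50.375.
        z = (W - E[W]) / sqrt(Var[W]) = (17 - 18) / 7.0975 = -0.1409.
        Two-sided p = 2*Phi(z) = 0.887954.
Step 6: alpha = 0.05. fail to reject H0.

W+ = 17, W- = 19, W = min = 17, p = 0.887954, fail to reject H0.


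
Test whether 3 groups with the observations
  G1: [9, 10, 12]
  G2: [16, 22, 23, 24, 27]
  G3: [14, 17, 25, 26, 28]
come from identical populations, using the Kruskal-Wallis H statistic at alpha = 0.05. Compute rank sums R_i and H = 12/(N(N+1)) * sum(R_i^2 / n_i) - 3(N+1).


Step 1: Combine all N = 13 observations and assign midranks.
sorted (value, group, rank): (9,G1,1), (10,G1,2), (12,G1,3), (14,G3,4), (16,G2,5), (17,G3,6), (22,G2,7), (23,G2,8), (24,G2,9), (25,G3,10), (26,G3,11), (27,G2,12), (28,G3,13)
Step 2: Sum ranks within each group.
R_1 = 6 (n_1 = 3)
R_2 = 41 (n_2 = 5)
R_3 = 44 (n_3 = 5)
Step 3: H = 12/(N(N+1)) * sum(R_i^2/n_i) - 3(N+1)
     = 12/(13*14) * (6^2/3 + 41^2/5 + 44^2/5) - 3*14
     = 0.065934 * 735.4 - 42
     = 6.487912.
Step 4: No ties, so H is used without correction.
Step 5: Under H0, H ~ chi^2(2); p-value = 0.039009.
Step 6: alpha = 0.05. reject H0.

H = 6.4879, df = 2, p = 0.039009, reject H0.


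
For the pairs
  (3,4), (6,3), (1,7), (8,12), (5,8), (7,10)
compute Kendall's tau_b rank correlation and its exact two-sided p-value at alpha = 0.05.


Step 1: Enumerate the 15 unordered pairs (i,j) with i<j and classify each by sign(x_j-x_i) * sign(y_j-y_i).
  (1,2):dx=+3,dy=-1->D; (1,3):dx=-2,dy=+3->D; (1,4):dx=+5,dy=+8->C; (1,5):dx=+2,dy=+4->C
  (1,6):dx=+4,dy=+6->C; (2,3):dx=-5,dy=+4->D; (2,4):dx=+2,dy=+9->C; (2,5):dx=-1,dy=+5->D
  (2,6):dx=+1,dy=+7->C; (3,4):dx=+7,dy=+5->C; (3,5):dx=+4,dy=+1->C; (3,6):dx=+6,dy=+3->C
  (4,5):dx=-3,dy=-4->C; (4,6):dx=-1,dy=-2->C; (5,6):dx=+2,dy=+2->C
Step 2: C = 11, D = 4, total pairs = 15.
Step 3: tau = (C - D)/(n(n-1)/2) = (11 - 4)/15 = 0.466667.
Step 4: Exact two-sided p-value (enumerate n! = 720 permutations of y under H0): p = 0.272222.
Step 5: alpha = 0.05. fail to reject H0.

tau_b = 0.4667 (C=11, D=4), p = 0.272222, fail to reject H0.


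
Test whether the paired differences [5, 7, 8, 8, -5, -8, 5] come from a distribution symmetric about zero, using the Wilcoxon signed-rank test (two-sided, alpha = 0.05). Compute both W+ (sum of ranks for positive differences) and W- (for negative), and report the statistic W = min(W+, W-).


Step 1: Drop any zero differences (none here) and take |d_i|.
|d| = [5, 7, 8, 8, 5, 8, 5]
Step 2: Midrank |d_i| (ties get averaged ranks).
ranks: |5|->2, |7|->4, |8|->6, |8|->6, |5|->2, |8|->6, |5|->2
Step 3: Attach original signs; sum ranks with positive sign and with negative sign.
W+ = 2 + 4 + 6 + 6 + 2 = 20
W- = 2 + 6 = 8
(Check: W+ + W- = 28 should equal n(n+1)/2 = 28.)
Step 4: Test statistic W = min(W+, W-) = 8.
Step 5: Ties in |d|, so use the tie-corrected normal approximation.
        E[W] = n(n+1)/4 = 7*8/4 = 14.
        Tie groups: |d|=5 (t=3), |d|=8 (t=3); sum(t^3 - t) = 48.
        Var[W] = n(n+1)(2n+1)/24 - sum(t^3-t)/48 = 840/24 - 48/48 = 34.
        z = (W - E[W]) / sqrt(Var[W]) = (8 - 14) / 5.8310 = -1.0290.
        Two-sided p = 2*Phi(z) = 0.303484.
Step 6: alpha = 0.05. fail to reject H0.

W+ = 20, W- = 8, W = min = 8, p = 0.303484, fail to reject H0.


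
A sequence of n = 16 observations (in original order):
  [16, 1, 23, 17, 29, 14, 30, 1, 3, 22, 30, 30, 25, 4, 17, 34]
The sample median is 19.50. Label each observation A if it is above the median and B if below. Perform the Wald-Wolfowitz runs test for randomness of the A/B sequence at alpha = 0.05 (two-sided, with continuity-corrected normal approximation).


Step 1: Compute median = 19.50; label A = above, B = below.
Labels in order: BBABABABBAAAABBA  (n_A = 8, n_B = 8)
Step 2: Count runs R = 10.
Step 3: Under H0 (random ordering), E[R] = 2*n_A*n_B/(n_A+n_B) + 1 = 2*8*8/16 + 1 = 9.0000.
        Var[R] = 2*n_A*n_B*(2*n_A*n_B - n_A - n_B) / ((n_A+n_B)^2 * (n_A+n_B-1)) = 14336/3840 = 3.7333.
        SD[R] = 1.9322.
Step 4: Continuity-corrected z = (R - 0.5 - E[R]) / SD[R] = (10 - 0.5 - 9.0000) / 1.9322 = 0.2588.
Step 5: Two-sided p-value via normal approximation = 2*(1 - Phi(|z|)) = 0.795809.
Step 6: alpha = 0.05. fail to reject H0.

R = 10, z = 0.2588, p = 0.795809, fail to reject H0.


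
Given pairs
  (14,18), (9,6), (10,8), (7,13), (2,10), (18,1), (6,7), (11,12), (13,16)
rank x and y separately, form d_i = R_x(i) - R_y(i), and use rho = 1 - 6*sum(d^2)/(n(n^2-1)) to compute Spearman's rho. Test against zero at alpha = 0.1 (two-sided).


Step 1: Rank x and y separately (midranks; no ties here).
rank(x): 14->8, 9->4, 10->5, 7->3, 2->1, 18->9, 6->2, 11->6, 13->7
rank(y): 18->9, 6->2, 8->4, 13->7, 10->5, 1->1, 7->3, 12->6, 16->8
Step 2: d_i = R_x(i) - R_y(i); compute d_i^2.
  (8-9)^2=1, (4-2)^2=4, (5-4)^2=1, (3-7)^2=16, (1-5)^2=16, (9-1)^2=64, (2-3)^2=1, (6-6)^2=0, (7-8)^2=1
sum(d^2) = 104.
Step 3: rho = 1 - 6*104 / (9*(9^2 - 1)) = 1 - 624/720 = 0.133333.
Step 4: Under H0, t = rho * sqrt((n-2)/(1-rho^2)) = 0.3559 ~ t(7).
Step 5: Two-sided p-value from the t-distribution with 7 df = 0.732368.
Step 6: alpha = 0.1. fail to reject H0.

rho = 0.1333, p = 0.732368, fail to reject H0 at alpha = 0.1.


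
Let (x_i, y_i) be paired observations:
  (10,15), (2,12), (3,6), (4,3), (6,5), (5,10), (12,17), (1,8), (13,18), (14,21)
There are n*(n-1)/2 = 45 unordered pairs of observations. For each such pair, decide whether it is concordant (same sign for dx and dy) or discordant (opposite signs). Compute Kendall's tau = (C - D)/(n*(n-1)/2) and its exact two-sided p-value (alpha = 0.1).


Step 1: Enumerate the 45 unordered pairs (i,j) with i<j and classify each by sign(x_j-x_i) * sign(y_j-y_i).
  (1,2):dx=-8,dy=-3->C; (1,3):dx=-7,dy=-9->C; (1,4):dx=-6,dy=-12->C; (1,5):dx=-4,dy=-10->C
  (1,6):dx=-5,dy=-5->C; (1,7):dx=+2,dy=+2->C; (1,8):dx=-9,dy=-7->C; (1,9):dx=+3,dy=+3->C
  (1,10):dx=+4,dy=+6->C; (2,3):dx=+1,dy=-6->D; (2,4):dx=+2,dy=-9->D; (2,5):dx=+4,dy=-7->D
  (2,6):dx=+3,dy=-2->D; (2,7):dx=+10,dy=+5->C; (2,8):dx=-1,dy=-4->C; (2,9):dx=+11,dy=+6->C
  (2,10):dx=+12,dy=+9->C; (3,4):dx=+1,dy=-3->D; (3,5):dx=+3,dy=-1->D; (3,6):dx=+2,dy=+4->C
  (3,7):dx=+9,dy=+11->C; (3,8):dx=-2,dy=+2->D; (3,9):dx=+10,dy=+12->C; (3,10):dx=+11,dy=+15->C
  (4,5):dx=+2,dy=+2->C; (4,6):dx=+1,dy=+7->C; (4,7):dx=+8,dy=+14->C; (4,8):dx=-3,dy=+5->D
  (4,9):dx=+9,dy=+15->C; (4,10):dx=+10,dy=+18->C; (5,6):dx=-1,dy=+5->D; (5,7):dx=+6,dy=+12->C
  (5,8):dx=-5,dy=+3->D; (5,9):dx=+7,dy=+13->C; (5,10):dx=+8,dy=+16->C; (6,7):dx=+7,dy=+7->C
  (6,8):dx=-4,dy=-2->C; (6,9):dx=+8,dy=+8->C; (6,10):dx=+9,dy=+11->C; (7,8):dx=-11,dy=-9->C
  (7,9):dx=+1,dy=+1->C; (7,10):dx=+2,dy=+4->C; (8,9):dx=+12,dy=+10->C; (8,10):dx=+13,dy=+13->C
  (9,10):dx=+1,dy=+3->C
Step 2: C = 35, D = 10, total pairs = 45.
Step 3: tau = (C - D)/(n(n-1)/2) = (35 - 10)/45 = 0.555556.
Step 4: Exact two-sided p-value (enumerate n! = 3628800 permutations of y under H0): p = 0.028609.
Step 5: alpha = 0.1. reject H0.

tau_b = 0.5556 (C=35, D=10), p = 0.028609, reject H0.


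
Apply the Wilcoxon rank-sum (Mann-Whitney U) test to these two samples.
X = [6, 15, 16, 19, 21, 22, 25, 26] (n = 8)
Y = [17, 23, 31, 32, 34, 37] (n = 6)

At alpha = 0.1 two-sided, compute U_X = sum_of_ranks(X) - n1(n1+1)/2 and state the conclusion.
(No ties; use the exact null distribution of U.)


Step 1: Combine and sort all 14 observations; assign midranks.
sorted (value, group): (6,X), (15,X), (16,X), (17,Y), (19,X), (21,X), (22,X), (23,Y), (25,X), (26,X), (31,Y), (32,Y), (34,Y), (37,Y)
ranks: 6->1, 15->2, 16->3, 17->4, 19->5, 21->6, 22->7, 23->8, 25->9, 26->10, 31->11, 32->12, 34->13, 37->14
Step 2: Rank sum for X: R1 = 1 + 2 + 3 + 5 + 6 + 7 + 9 + 10 = 43.
Step 3: U_X = R1 - n1(n1+1)/2 = 43 - 8*9/2 = 43 - 36 = 7.
       U_Y = n1*n2 - U_X = 48 - 7 = 41.
Step 4: No ties, so the exact null distribution of U (based on enumerating the C(14,8) = 3003 equally likely rank assignments) gives the two-sided p-value.
Step 5: p-value = 0.029304; compare to alpha = 0.1. reject H0.

U_X = 7, p = 0.029304, reject H0 at alpha = 0.1.


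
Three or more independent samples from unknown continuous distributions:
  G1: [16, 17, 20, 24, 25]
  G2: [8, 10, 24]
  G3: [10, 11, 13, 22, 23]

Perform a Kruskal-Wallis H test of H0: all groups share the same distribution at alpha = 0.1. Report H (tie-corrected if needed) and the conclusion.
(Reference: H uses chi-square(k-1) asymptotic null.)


Step 1: Combine all N = 13 observations and assign midranks.
sorted (value, group, rank): (8,G2,1), (10,G2,2.5), (10,G3,2.5), (11,G3,4), (13,G3,5), (16,G1,6), (17,G1,7), (20,G1,8), (22,G3,9), (23,G3,10), (24,G1,11.5), (24,G2,11.5), (25,G1,13)
Step 2: Sum ranks within each group.
R_1 = 45.5 (n_1 = 5)
R_2 = 15 (n_2 = 3)
R_3 = 30.5 (n_3 = 5)
Step 3: H = 12/(N(N+1)) * sum(R_i^2/n_i) - 3(N+1)
     = 12/(13*14) * (45.5^2/5 + 15^2/3 + 30.5^2/5) - 3*14
     = 0.065934 * 675.1 - 42
     = 2.512088.
Step 4: Ties present; correction factor C = 1 - 12/(13^3 - 13) = 0.994505. Corrected H = 2.512088 / 0.994505 = 2.525967.
Step 5: Under H0, H ~ chi^2(2); p-value = 0.282809.
Step 6: alpha = 0.1. fail to reject H0.

H = 2.5260, df = 2, p = 0.282809, fail to reject H0.


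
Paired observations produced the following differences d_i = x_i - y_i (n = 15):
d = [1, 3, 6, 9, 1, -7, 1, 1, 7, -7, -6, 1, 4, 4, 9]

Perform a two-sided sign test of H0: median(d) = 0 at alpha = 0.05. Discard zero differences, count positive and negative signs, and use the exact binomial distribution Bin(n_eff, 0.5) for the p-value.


Step 1: Discard zero differences. Original n = 15; n_eff = number of nonzero differences = 15.
Nonzero differences (with sign): +1, +3, +6, +9, +1, -7, +1, +1, +7, -7, -6, +1, +4, +4, +9
Step 2: Count signs: positive = 12, negative = 3.
Step 3: Under H0: P(positive) = 0.5, so the number of positives S ~ Bin(15, 0.5).
Step 4: Two-sided exact p-value = sum of Bin(15,0.5) probabilities at or below the observed probability = 0.035156.
Step 5: alpha = 0.05. reject H0.

n_eff = 15, pos = 12, neg = 3, p = 0.035156, reject H0.


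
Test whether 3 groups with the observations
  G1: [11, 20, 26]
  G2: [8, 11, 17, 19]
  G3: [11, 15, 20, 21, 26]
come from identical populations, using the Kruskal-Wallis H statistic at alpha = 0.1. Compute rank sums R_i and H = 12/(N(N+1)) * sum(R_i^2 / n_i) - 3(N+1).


Step 1: Combine all N = 12 observations and assign midranks.
sorted (value, group, rank): (8,G2,1), (11,G1,3), (11,G2,3), (11,G3,3), (15,G3,5), (17,G2,6), (19,G2,7), (20,G1,8.5), (20,G3,8.5), (21,G3,10), (26,G1,11.5), (26,G3,11.5)
Step 2: Sum ranks within each group.
R_1 = 23 (n_1 = 3)
R_2 = 17 (n_2 = 4)
R_3 = 38 (n_3 = 5)
Step 3: H = 12/(N(N+1)) * sum(R_i^2/n_i) - 3(N+1)
     = 12/(12*13) * (23^2/3 + 17^2/4 + 38^2/5) - 3*13
     = 0.076923 * 537.383 - 39
     = 2.337179.
Step 4: Ties present; correction factor C = 1 - 36/(12^3 - 12) = 0.979021. Corrected H = 2.337179 / 0.979021 = 2.387262.
Step 5: Under H0, H ~ chi^2(2); p-value = 0.303119.
Step 6: alpha = 0.1. fail to reject H0.

H = 2.3873, df = 2, p = 0.303119, fail to reject H0.


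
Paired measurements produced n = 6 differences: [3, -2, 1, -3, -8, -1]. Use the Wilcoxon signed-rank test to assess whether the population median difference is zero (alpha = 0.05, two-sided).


Step 1: Drop any zero differences (none here) and take |d_i|.
|d| = [3, 2, 1, 3, 8, 1]
Step 2: Midrank |d_i| (ties get averaged ranks).
ranks: |3|->4.5, |2|->3, |1|->1.5, |3|->4.5, |8|->6, |1|->1.5
Step 3: Attach original signs; sum ranks with positive sign and with negative sign.
W+ = 4.5 + 1.5 = 6
W- = 3 + 4.5 + 6 + 1.5 = 15
(Check: W+ + W- = 21 should equal n(n+1)/2 = 21.)
Step 4: Test statistic W = min(W+, W-) = 6.
Step 5: Ties in |d|, so use the tie-corrected normal approximation.
        E[W] = n(n+1)/4 = 6*7/4 = 10.5.
        Tie groups: |d|=1 (t=2), |d|=3 (t=2); sum(t^3 - t) = 12.
        Var[W] = n(n+1)(2n+1)/24 - sum(t^3-t)/48 = 546/24 - 12/48 = 22.5.
        z = (W - E[W]) / sqrt(Var[W]) = (6 - 10.5) / 4.7434 = -0.9487.
        Two-sided p = 2*Phi(z) = 0.342782.
Step 6: alpha = 0.05. fail to reject H0.

W+ = 6, W- = 15, W = min = 6, p = 0.342782, fail to reject H0.


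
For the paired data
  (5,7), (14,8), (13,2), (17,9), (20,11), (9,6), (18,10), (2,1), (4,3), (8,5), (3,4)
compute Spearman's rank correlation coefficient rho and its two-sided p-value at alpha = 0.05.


Step 1: Rank x and y separately (midranks; no ties here).
rank(x): 5->4, 14->8, 13->7, 17->9, 20->11, 9->6, 18->10, 2->1, 4->3, 8->5, 3->2
rank(y): 7->7, 8->8, 2->2, 9->9, 11->11, 6->6, 10->10, 1->1, 3->3, 5->5, 4->4
Step 2: d_i = R_x(i) - R_y(i); compute d_i^2.
  (4-7)^2=9, (8-8)^2=0, (7-2)^2=25, (9-9)^2=0, (11-11)^2=0, (6-6)^2=0, (10-10)^2=0, (1-1)^2=0, (3-3)^2=0, (5-5)^2=0, (2-4)^2=4
sum(d^2) = 38.
Step 3: rho = 1 - 6*38 / (11*(11^2 - 1)) = 1 - 228/1320 = 0.827273.
Step 4: Under H0, t = rho * sqrt((n-2)/(1-rho^2)) = 4.4176 ~ t(9).
Step 5: Two-sided p-value from the t-distribution with 9 df = 0.001677.
Step 6: alpha = 0.05. reject H0.

rho = 0.8273, p = 0.001677, reject H0 at alpha = 0.05.
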